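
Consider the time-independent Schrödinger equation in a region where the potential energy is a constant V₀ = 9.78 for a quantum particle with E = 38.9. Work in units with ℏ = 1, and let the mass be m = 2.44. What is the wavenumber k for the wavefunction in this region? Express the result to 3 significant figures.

k = 11.9

With E > V₀ the solution is oscillatory, ψ ∝ e^{±ikx} with k = √(2m(E − V₀))/ℏ.
k = √(2 × 2.44 × 29.12) = 11.92.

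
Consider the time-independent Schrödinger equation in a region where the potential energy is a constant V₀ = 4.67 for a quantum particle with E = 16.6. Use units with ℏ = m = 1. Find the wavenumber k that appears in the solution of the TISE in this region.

k = 4.88

With E > V₀ the solution is oscillatory, ψ ∝ e^{±ikx} with k = √(2m(E − V₀))/ℏ.
k = √(2 × 1 × 11.93) = 4.885.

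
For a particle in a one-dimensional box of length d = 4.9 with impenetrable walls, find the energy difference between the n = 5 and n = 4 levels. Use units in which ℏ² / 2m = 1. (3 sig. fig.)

E_n = n²π²ℏ²/(2md²), so ΔE = (5² − 4²) π²ℏ²/(2md²).
ΔE = 9 × π² / (2 × 0.5 × 4.9²) = 3.700.

ΔE = 3.70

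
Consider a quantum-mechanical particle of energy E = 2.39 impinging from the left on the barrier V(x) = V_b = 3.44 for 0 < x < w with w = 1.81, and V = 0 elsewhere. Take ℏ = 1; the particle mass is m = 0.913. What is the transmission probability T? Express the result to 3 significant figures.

Since E < V_b the interior solution is evanescent with decay constant κ = √(2m(V_b − E))/ℏ = 1.385.
κw = 2.506, sinh(κw) = 6.089.
The exact tunnelling result is T⁻¹ = 1 + V_b² sinh²(κw) / [4E(V_b − E)] = 44.70, so T = 0.0224.

T = 0.0224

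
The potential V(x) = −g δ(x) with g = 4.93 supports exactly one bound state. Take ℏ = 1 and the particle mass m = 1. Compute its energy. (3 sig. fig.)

The bound state is ψ(x) = √κ e^{−κ|x|}. The derivative jump ψ'(0⁺) − ψ'(0⁻) = −(2mg/ℏ²)ψ(0) fixes κ = mg/ℏ² = 4.930.
Then E = −ℏ²κ²/(2m) = −mg²/(2ℏ²) = -12.15.

E = -12.2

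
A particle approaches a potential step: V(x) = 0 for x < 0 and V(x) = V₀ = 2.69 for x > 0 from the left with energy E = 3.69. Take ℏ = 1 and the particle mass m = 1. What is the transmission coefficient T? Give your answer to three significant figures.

T = 0.901

On each side the TISE gives plane waves with k = √(2m(E − V))/ℏ: k₁ = √(2·1·3.69) = 2.717, k₂ = √(2·1·1) = 1.414.
Matching ψ and ψ′ at x = 0 gives r = (k₁ − k₂)/(k₁ + k₂), so R = r² = 0.09941 and T = 1 − R = 0.9006.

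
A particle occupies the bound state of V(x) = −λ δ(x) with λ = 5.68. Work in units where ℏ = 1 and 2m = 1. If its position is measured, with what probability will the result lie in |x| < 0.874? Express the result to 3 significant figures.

The normalised bound state is ψ = √κ e^{−κ|x|} with κ = mλ/ℏ² = 2.840.
P(|x| < d) = ∫_{−d}^{d} κ e^{−2κ|x|} dx = 1 − e^{−2κd} = 1 − e^{−4.964} = 0.9930.

P = 0.993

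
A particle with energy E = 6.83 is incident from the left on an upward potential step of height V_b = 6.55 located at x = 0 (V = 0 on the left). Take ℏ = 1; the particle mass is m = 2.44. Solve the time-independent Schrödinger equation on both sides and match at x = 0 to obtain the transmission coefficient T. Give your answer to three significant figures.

T = 0.560

The wavenumbers are k₁ = √(2mE)/ℏ = 5.773 on the left and k₂ = √(2m(E − V_b))/ℏ = 1.169 on the right.
Continuity of ψ and ψ′ at the step yields the reflection amplitude r = (k₁ − k₂)/(k₁ + k₂) = 0.6632; thus R = |r|² = 0.4399, T = 0.5601.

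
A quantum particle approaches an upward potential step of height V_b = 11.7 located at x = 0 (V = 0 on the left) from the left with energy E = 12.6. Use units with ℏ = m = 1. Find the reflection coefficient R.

On each side the TISE gives plane waves with k = √(2m(E − V))/ℏ: k₁ = √(2·1·12.6) = 5.020, k₂ = √(2·1·0.9) = 1.342.
Continuity of ψ and ψ′ at the step yields the reflection amplitude r = (k₁ − k₂)/(k₁ + k₂) = 0.5782; thus R = |r|² = 0.3343, T = 0.6657.

R = 0.334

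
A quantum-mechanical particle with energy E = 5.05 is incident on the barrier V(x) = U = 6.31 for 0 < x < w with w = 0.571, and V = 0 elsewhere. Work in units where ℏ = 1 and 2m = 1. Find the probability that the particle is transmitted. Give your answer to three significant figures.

T = 0.576

Since E < U the interior solution is evanescent with decay constant κ = √(2m(U − E))/ℏ = 1.122.
κw = 0.6409, sinh(κw) = 0.6857.
The exact tunnelling result is T⁻¹ = 1 + U² sinh²(κw) / [4E(U − E)] = 1.736, so T = 0.576.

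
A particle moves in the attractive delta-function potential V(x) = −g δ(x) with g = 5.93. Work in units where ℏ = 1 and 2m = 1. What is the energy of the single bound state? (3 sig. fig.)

For x ≠ 0 the bound state is ψ ∝ e^{−κ|x|}; integrating the TISE across the delta gives the cusp condition 2κ = 2mg/ℏ², so κ = 2.965.
Then E = −ℏ²κ²/(2m) = −mg²/(2ℏ²) = -8.791.

E = -8.79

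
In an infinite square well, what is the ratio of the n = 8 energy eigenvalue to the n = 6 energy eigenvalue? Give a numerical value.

Since E_n ∝ n², the ratio is (8/6)² = 1.77778.

1.77778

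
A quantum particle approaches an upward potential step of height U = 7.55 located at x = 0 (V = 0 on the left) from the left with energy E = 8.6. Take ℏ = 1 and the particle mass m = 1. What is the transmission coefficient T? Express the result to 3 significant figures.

T = 0.768

The wavenumbers are k₁ = √(2mE)/ℏ = 4.147 on the left and k₂ = √(2m(E − U))/ℏ = 1.449 on the right.
Continuity of ψ and ψ′ at the step yields the reflection amplitude r = (k₁ − k₂)/(k₁ + k₂) = 0.4821; thus R = |r|² = 0.2324, T = 0.7676.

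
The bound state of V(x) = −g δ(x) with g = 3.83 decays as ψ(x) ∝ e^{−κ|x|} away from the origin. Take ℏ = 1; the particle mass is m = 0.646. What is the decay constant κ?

Integrate −(ℏ²/2m)ψ'' − gδ(x)ψ = Eψ from −ε to +ε: the ψ'' term gives ψ'(0⁺) − ψ'(0⁻) and the δ term gives −(2mg/ℏ²)ψ(0).
With ψ ∝ e^{−κ|x|} this yields −2κ = −2mg/ℏ², so κ = mg/ℏ² = 2.474.

κ = 2.47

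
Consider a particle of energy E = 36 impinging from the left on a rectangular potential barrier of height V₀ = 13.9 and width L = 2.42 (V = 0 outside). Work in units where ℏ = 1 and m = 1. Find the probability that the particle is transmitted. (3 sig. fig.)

E > V₀: inside the barrier k₂ = √(2m(E − V₀))/ℏ = 6.648, k₂L = 16.09.
T = [1 + V₀² sin²(k₂L) / (4E(E − V₀))]⁻¹ = 1/1.008 = 0.992.

T = 0.992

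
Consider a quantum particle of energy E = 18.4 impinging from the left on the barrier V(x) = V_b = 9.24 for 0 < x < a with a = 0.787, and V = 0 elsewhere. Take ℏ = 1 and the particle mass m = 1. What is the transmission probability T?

E > V_b: inside the barrier k₂ = √(2m(E − V_b))/ℏ = 4.280, k₂a = 3.369.
Matching at both interfaces gives T⁻¹ = 1 + V_b² sin²(k₂a) / [4E(E − V_b)] = 1.006, hence T = 0.994.

T = 0.994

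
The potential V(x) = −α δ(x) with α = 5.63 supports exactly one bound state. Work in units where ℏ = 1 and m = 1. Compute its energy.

The bound state is ψ(x) = √κ e^{−κ|x|}. The derivative jump ψ'(0⁺) − ψ'(0⁻) = −(2mα/ℏ²)ψ(0) fixes κ = mα/ℏ² = 5.630.
Then E = −ℏ²κ²/(2m) = −mα²/(2ℏ²) = -15.85.

E = -15.8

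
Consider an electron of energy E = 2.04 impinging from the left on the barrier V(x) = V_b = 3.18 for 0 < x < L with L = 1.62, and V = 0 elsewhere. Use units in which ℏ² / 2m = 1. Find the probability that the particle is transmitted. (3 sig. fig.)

Since E < V_b the interior solution is evanescent with decay constant κ = √(2m(V_b − E))/ℏ = 1.068.
κL = 1.730, sinh(κL) = 2.731.
The exact tunnelling result is T⁻¹ = 1 + V_b² sinh²(κL) / [4E(V_b − E)] = 9.106, so T = 0.110.

T = 0.110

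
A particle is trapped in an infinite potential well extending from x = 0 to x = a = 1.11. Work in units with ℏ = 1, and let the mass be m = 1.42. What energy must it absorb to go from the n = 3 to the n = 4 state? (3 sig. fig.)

ΔE = 19.7

E_n = n²π²ℏ²/(2ma²), so ΔE = (4² − 3²) π²ℏ²/(2ma²).
ΔE = 7 × π² / (2 × 1.42 × 1.11²) = 19.74.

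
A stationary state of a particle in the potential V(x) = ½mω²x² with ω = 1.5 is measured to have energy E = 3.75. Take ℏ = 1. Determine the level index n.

E_n = ℏω(n + ½) ⇒ n = E/(ℏω) − ½ = 3.75/1.5 − 0.5 = 2.000 → n = 2.

n = 2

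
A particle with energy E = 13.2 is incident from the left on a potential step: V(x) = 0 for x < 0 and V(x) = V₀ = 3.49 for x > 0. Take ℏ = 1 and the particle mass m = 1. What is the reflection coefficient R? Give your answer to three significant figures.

The wavenumbers are k₁ = √(2mE)/ℏ = 5.138 on the left and k₂ = √(2m(E − V₀))/ℏ = 4.407 on the right.
Continuity of ψ and ψ′ at the step yields the reflection amplitude r = (k₁ − k₂)/(k₁ + k₂) = 0.07661; thus R = |r|² = 0.005870, T = 0.9941.

R = 0.00587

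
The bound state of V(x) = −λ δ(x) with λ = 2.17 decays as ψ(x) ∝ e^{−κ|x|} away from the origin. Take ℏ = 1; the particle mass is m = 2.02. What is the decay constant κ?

κ = 4.38

Integrating the TISE across x = 0 gives the cusp condition ψ'(0⁺) − ψ'(0⁻) = −(2mλ/ℏ²)ψ(0).
With ψ ∝ e^{−κ|x|} this yields −2κ = −2mλ/ℏ², so κ = mλ/ℏ² = 4.383.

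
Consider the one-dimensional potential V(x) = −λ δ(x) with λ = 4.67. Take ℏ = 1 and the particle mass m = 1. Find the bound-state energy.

E = -10.9

The bound state is ψ(x) = √κ e^{−κ|x|}. The derivative jump ψ'(0⁺) − ψ'(0⁻) = −(2mλ/ℏ²)ψ(0) fixes κ = mλ/ℏ² = 4.670.
Then E = −ℏ²κ²/(2m) = −mλ²/(2ℏ²) = -10.90.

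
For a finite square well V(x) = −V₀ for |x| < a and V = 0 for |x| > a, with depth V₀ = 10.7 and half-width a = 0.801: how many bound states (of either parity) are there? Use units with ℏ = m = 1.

The dimensionless depth is z₀ = a√(2mV₀)/ℏ = 0.801 × √(21.40) = 3.705.
The even/odd transcendental equations gain one root per π/2 in z₀, giving N = 1 + ⌊2z₀/π⌋ = 1 + ⌊2.359⌋ = 3.

N = 3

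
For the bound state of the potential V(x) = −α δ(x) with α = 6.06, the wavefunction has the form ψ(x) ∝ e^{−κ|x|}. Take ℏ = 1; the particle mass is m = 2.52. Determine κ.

κ = 15.3

Integrate −(ℏ²/2m)ψ'' − αδ(x)ψ = Eψ from −ε to +ε: the ψ'' term gives ψ'(0⁺) − ψ'(0⁻) and the δ term gives −(2mα/ℏ²)ψ(0).
With ψ ∝ e^{−κ|x|} this yields −2κ = −2mα/ℏ², so κ = mα/ℏ² = 15.27.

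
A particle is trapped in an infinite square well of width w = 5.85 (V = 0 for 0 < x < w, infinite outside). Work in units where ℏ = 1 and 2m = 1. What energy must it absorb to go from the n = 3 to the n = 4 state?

ΔE = 2.02

E_n = n²π²ℏ²/(2mw²), so ΔE = (4² − 3²) π²ℏ²/(2mw²).
ΔE = 7 × π² / (2 × 0.5 × 5.85²) = 2.019.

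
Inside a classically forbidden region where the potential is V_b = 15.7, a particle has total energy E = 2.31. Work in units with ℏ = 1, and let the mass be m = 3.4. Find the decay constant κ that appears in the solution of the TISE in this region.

κ = 9.54

Since E < V_b the TISE in this region is ψ'' = κ²ψ with κ = √(2m(V_b − E))/ℏ.
κ = √(2 × 3.4 × 13.39) = 9.542.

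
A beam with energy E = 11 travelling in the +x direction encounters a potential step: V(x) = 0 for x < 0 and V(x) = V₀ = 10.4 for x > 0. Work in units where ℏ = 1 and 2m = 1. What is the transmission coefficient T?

T = 0.614

On each side the TISE gives plane waves with k = √(2m(E − V))/ℏ: k₁ = √(2·½·11) = 3.317, k₂ = √(2·½·0.6) = 0.7746.
Matching ψ and ψ′ at x = 0 gives r = (k₁ − k₂)/(k₁ + k₂), so R = r² = 0.3861 and T = 1 − R = 0.6139.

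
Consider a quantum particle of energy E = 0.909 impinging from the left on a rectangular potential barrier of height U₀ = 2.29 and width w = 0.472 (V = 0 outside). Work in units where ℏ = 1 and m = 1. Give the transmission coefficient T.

T = 0.560

E < U₀: inside the barrier ψ ∝ e^{±κx} with κ = √(2m(U₀ − E))/ℏ = 1.662.
κw = 0.7844, sinh(κw) = 0.8674.
The exact tunnelling result is T⁻¹ = 1 + U₀² sinh²(κw) / [4E(U₀ − E)] = 1.786, so T = 0.560.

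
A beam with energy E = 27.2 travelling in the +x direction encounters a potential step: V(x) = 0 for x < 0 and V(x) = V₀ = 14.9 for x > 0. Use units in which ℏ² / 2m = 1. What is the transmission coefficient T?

T = 0.962

On each side the TISE gives plane waves with k = √(2m(E − V))/ℏ: k₁ = √(2·½·27.2) = 5.215, k₂ = √(2·½·12.3) = 3.507.
Continuity of ψ and ψ′ at the step yields the reflection amplitude r = (k₁ − k₂)/(k₁ + k₂) = 0.1958; thus R = |r|² = 0.03835, T = 0.9616.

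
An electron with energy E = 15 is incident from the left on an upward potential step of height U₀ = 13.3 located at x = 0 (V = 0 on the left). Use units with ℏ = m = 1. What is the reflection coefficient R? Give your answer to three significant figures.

The wavenumbers are k₁ = √(2mE)/ℏ = 5.477 on the left and k₂ = √(2m(E − U₀))/ℏ = 1.844 on the right.
Continuity of ψ and ψ′ at the step yields the reflection amplitude r = (k₁ − k₂)/(k₁ + k₂) = 0.4963; thus R = |r|² = 0.2463, T = 0.7537.

R = 0.246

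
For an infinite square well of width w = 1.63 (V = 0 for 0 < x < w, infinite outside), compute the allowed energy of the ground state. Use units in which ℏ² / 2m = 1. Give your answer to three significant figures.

E = 3.71

The infinite-well eigenfunctions ψ_n = √(2/w) sin(nπx/w) vanish at both walls, giving E_n = n²π²ℏ²/(2mw²).
E_1 = 1² × π² / (2 × 0.5 × 1.63²) = 3.715.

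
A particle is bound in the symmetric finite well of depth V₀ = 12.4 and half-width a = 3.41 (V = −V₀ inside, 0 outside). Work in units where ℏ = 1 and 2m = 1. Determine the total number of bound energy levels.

Define the well-strength parameter z₀ = (a/ℏ)√(2mV₀) = 3.41 × √(2·0.5·12.4) = 12.01.
A new bound state (alternating even/odd) appears each time z₀ passes a multiple of π/2, so N = ⌊2z₀/π⌋ + 1 = ⌊7.644⌋ + 1 = 8.

N = 8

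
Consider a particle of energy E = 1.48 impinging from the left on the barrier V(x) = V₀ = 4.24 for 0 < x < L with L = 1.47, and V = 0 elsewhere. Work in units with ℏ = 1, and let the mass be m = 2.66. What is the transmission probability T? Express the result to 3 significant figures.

Since E < V₀ the interior solution is evanescent with decay constant κ = √(2m(V₀ − E))/ℏ = 3.832.
κL = 5.633, sinh(κL) = 139.7.
Matching ψ, ψ′ at both faces gives T = [1 + V₀² sinh²(κL) / (4E(V₀ − E))]⁻¹ = 1/21480 = 0.0000466.

T = 0.0000466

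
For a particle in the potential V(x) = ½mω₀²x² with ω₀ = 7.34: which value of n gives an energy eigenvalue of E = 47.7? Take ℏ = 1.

E_n = ℏω₀(n + ½) ⇒ n = E/(ℏω₀) − ½ = 47.7/7.34 − 0.5 = 5.999 → n = 6.

n = 6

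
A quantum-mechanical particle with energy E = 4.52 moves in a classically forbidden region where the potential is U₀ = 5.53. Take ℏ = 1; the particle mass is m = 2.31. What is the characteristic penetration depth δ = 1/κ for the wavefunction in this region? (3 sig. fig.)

δ = 0.463

Since E < U₀ the TISE in this region is ψ'' = κ²ψ with κ = √(2m(U₀ − E))/ℏ.
κ = √(2 × 2.31 × 1.01) = 2.160. The penetration depth is δ = 1/κ = 0.463.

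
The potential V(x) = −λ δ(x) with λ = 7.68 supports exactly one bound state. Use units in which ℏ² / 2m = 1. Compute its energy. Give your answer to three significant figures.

E = -14.7

For x ≠ 0 the bound state is ψ ∝ e^{−κ|x|}; integrating the TISE across the delta gives the cusp condition 2κ = 2mλ/ℏ², so κ = 3.840.
Then E = −ℏ²κ²/(2m) = −mλ²/(2ℏ²) = -14.75.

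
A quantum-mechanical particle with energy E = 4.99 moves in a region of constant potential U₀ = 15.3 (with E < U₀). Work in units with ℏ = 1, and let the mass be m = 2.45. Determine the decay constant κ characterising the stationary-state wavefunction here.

Since E < U₀ the TISE in this region is ψ'' = κ²ψ with κ = √(2m(U₀ − E))/ℏ.
κ = √(2 × 2.45 × 10.31) = 7.108.

κ = 7.11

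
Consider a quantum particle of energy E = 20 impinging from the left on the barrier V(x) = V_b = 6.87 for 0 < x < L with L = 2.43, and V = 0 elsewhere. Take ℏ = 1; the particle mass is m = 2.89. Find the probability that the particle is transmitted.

E > V_b: inside the barrier k₂ = √(2m(E − V_b))/ℏ = 8.712, k₂L = 21.17.
Matching at both interfaces gives T⁻¹ = 1 + V_b² sin²(k₂L) / [4E(E − V_b)] = 1.024, hence T = 0.976.

T = 0.976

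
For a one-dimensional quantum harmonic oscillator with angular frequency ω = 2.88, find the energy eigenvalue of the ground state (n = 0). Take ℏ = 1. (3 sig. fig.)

E = 1.44

Using E_n = (n + ½)ℏω: E_0 = 0.5 × 2.88 = 1.440.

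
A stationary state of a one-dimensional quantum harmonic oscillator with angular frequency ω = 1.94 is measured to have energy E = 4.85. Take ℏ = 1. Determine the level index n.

Invert E_n = (n + ½)ℏω: n = E/ℏω − ½ = 2.000, so n = 2.

n = 2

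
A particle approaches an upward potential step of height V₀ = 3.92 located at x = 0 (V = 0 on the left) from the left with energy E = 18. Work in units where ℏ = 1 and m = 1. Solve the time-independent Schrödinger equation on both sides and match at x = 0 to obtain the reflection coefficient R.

R = 0.00376

The wavenumbers are k₁ = √(2mE)/ℏ = 6.000 on the left and k₂ = √(2m(E − V₀))/ℏ = 5.307 on the right.
Continuity of ψ and ψ′ at the step yields the reflection amplitude r = (k₁ − k₂)/(k₁ + k₂) = 0.06133; thus R = |r|² = 0.003761, T = 0.9962.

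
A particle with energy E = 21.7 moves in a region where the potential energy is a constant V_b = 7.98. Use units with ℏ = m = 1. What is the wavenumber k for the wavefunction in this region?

With E > V_b the solution is oscillatory, ψ ∝ e^{±ikx} with k = √(2m(E − V_b))/ℏ.
k = √(2 × 1 × 13.72) = 5.238.

k = 5.24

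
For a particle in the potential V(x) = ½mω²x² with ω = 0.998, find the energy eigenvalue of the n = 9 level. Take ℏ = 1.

Using E_n = (n + ½)ℏω: E_9 = 9.5 × 0.998 = 9.481.

E = 9.48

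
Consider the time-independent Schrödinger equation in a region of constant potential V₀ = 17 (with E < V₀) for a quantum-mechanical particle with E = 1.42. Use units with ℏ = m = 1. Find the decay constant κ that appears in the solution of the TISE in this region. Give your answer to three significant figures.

κ = 5.58

Since E < V₀ the TISE in this region is ψ'' = κ²ψ with κ = √(2m(V₀ − E))/ℏ.
κ = √(2 × 1 × 15.58) = 5.582.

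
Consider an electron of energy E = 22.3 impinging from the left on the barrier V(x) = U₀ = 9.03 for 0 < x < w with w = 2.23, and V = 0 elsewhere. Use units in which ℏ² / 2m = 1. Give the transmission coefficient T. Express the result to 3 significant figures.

T = 0.940

E > U₀: inside the barrier k₂ = √(2m(E − U₀))/ℏ = 3.643, k₂w = 8.123.
T = [1 + U₀² sin²(k₂w) / (4E(E − U₀))]⁻¹ = 1/1.064 = 0.940.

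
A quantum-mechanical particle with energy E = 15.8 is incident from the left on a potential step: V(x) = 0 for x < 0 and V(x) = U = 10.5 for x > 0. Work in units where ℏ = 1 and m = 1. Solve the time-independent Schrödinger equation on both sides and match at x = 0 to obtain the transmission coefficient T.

T = 0.929

On each side the TISE gives plane waves with k = √(2m(E − V))/ℏ: k₁ = √(2·1·15.8) = 5.621, k₂ = √(2·1·5.3) = 3.256.
Matching ψ and ψ′ at x = 0 gives r = (k₁ − k₂)/(k₁ + k₂), so R = r² = 0.07101 and T = 1 − R = 0.9290.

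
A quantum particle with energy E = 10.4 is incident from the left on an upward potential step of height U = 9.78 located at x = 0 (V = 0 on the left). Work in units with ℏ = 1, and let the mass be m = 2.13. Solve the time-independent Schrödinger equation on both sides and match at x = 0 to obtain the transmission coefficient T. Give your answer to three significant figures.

On each side the TISE gives plane waves with k = √(2m(E − V))/ℏ: k₁ = √(2·2.13·10.4) = 6.656, k₂ = √(2·2.13·0.62) = 1.625.
Continuity of ψ and ψ′ at the step yields the reflection amplitude r = (k₁ − k₂)/(k₁ + k₂) = 0.6075; thus R = |r|² = 0.3691, T = 0.6309.

T = 0.631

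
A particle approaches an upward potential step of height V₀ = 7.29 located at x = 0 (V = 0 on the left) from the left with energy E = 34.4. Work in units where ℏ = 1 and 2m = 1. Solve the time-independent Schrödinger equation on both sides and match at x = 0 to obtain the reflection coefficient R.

The wavenumbers are k₁ = √(2mE)/ℏ = 5.865 on the left and k₂ = √(2m(E − V₀))/ℏ = 5.207 on the right.
Matching ψ and ψ′ at x = 0 gives r = (k₁ − k₂)/(k₁ + k₂), so R = r² = 0.003536 and T = 1 − R = 0.9965.

R = 0.00354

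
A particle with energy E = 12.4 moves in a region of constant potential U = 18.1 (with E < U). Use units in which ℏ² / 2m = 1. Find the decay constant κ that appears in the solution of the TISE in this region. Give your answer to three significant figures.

Since E < U the TISE in this region is ψ'' = κ²ψ with κ = √(2m(U − E))/ℏ.
κ = √(2 × 0.5 × 5.7) = 2.387.

κ = 2.39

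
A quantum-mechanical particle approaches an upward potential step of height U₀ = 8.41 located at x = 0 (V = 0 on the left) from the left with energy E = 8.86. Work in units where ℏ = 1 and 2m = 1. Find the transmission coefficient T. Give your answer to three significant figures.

The wavenumbers are k₁ = √(2mE)/ℏ = 2.977 on the left and k₂ = √(2m(E − U₀))/ℏ = 0.6708 on the right.
Continuity of ψ and ψ′ at the step yields the reflection amplitude r = (k₁ − k₂)/(k₁ + k₂) = 0.6322; thus R = |r|² = 0.3996, T = 0.6004.

T = 0.600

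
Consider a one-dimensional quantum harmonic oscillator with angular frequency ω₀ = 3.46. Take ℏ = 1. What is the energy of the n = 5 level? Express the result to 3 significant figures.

E = 19.0

Using E_n = (n + ½)ℏω₀: E_5 = 5.5 × 3.46 = 19.03.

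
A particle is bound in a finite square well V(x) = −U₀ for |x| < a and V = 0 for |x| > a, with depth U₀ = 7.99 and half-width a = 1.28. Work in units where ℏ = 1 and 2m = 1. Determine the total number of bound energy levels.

N = 3

Define the well-strength parameter z₀ = (a/ℏ)√(2mU₀) = 1.28 × √(2·0.5·7.99) = 3.618.
A new bound state (alternating even/odd) appears each time z₀ passes a multiple of π/2, so N = ⌊2z₀/π⌋ + 1 = ⌊2.303⌋ + 1 = 3.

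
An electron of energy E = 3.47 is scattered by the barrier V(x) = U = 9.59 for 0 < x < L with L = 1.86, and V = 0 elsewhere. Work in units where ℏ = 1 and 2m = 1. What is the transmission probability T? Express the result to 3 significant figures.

T = 0.000372

E < U: inside the barrier ψ ∝ e^{±κx} with κ = √(2m(U − E))/ℏ = 2.474.
κL = 4.601, sinh(κL) = 49.81.
Matching ψ, ψ′ at both faces gives T = [1 + U² sinh²(κL) / (4E(U − E))]⁻¹ = 1/2687 = 0.000372.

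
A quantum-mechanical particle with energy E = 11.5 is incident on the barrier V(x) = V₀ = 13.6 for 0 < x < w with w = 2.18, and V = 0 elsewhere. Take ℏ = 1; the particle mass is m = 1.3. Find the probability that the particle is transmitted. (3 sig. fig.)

Since E < V₀ the interior solution is evanescent with decay constant κ = √(2m(V₀ − E))/ℏ = 2.337.
κw = 5.094, sinh(κw) = 81.51.
The exact tunnelling result is T⁻¹ = 1 + V₀² sinh²(κw) / [4E(V₀ − E)] = 12720, so T = 0.0000786.

T = 0.0000786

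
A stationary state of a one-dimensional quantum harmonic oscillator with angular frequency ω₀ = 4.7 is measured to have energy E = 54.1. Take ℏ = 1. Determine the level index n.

n = 11

Invert E_n = (n + ½)ℏω₀: n = E/ℏω₀ − ½ = 11.011, so n = 11.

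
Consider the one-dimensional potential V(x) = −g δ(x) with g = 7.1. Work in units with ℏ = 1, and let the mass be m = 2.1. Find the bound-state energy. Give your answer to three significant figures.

E = -52.9

For x ≠ 0 the bound state is ψ ∝ e^{−κ|x|}; integrating the TISE across the delta gives the cusp condition 2κ = 2mg/ℏ², so κ = 14.91.
Then E = −ℏ²κ²/(2m) = −mg²/(2ℏ²) = -52.93.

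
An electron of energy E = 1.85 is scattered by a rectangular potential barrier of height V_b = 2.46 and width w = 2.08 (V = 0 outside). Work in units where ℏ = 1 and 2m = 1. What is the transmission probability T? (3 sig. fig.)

E < V_b: inside the barrier ψ ∝ e^{±κx} with κ = √(2m(V_b − E))/ℏ = 0.7810.
κw = 1.625, sinh(κw) = 2.440.
Matching ψ, ψ′ at both faces gives T = [1 + V_b² sinh²(κw) / (4E(V_b − E))]⁻¹ = 1/8.978 = 0.111.

T = 0.111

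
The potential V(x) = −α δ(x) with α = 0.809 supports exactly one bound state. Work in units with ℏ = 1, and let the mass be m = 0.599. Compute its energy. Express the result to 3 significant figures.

E = -0.196

For x ≠ 0 the bound state is ψ ∝ e^{−κ|x|}; integrating the TISE across the delta gives the cusp condition 2κ = 2mα/ℏ², so κ = 0.4846.
Then E = −ℏ²κ²/(2m) = −mα²/(2ℏ²) = -0.1960.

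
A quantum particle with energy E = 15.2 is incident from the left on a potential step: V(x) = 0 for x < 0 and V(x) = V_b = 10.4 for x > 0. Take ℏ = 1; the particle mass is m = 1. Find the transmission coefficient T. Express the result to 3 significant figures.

T = 0.921

The wavenumbers are k₁ = √(2mE)/ℏ = 5.514 on the left and k₂ = √(2m(E − V_b))/ℏ = 3.098 on the right.
Matching ψ and ψ′ at x = 0 gives r = (k₁ − k₂)/(k₁ + k₂), so R = r² = 0.07865 and T = 1 − R = 0.9213.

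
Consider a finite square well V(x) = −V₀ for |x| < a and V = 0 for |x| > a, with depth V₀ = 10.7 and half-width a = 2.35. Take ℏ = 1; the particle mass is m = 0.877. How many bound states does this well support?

Define the well-strength parameter z₀ = (a/ℏ)√(2mV₀) = 2.35 × √(2·0.877·10.7) = 10.18.
The even/odd transcendental equations gain one root per π/2 in z₀, giving N = 1 + ⌊2z₀/π⌋ = 1 + ⌊6.481⌋ = 7.

N = 7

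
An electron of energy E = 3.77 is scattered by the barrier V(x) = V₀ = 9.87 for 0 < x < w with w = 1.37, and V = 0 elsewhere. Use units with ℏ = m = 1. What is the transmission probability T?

T = 0.000263

Since E < V₀ the interior solution is evanescent with decay constant κ = √(2m(V₀ − E))/ℏ = 3.493.
κw = 4.785, sinh(κw) = 59.86.
The exact tunnelling result is T⁻¹ = 1 + V₀² sinh²(κw) / [4E(V₀ − E)] = 3796, so T = 0.000263.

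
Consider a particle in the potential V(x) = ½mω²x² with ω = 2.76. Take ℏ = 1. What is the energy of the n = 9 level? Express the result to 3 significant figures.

E = 26.2

Using E_n = (n + ½)ℏω: E_9 = 9.5 × 2.76 = 26.22.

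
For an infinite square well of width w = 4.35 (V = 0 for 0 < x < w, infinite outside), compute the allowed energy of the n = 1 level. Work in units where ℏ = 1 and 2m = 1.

E = 0.522

Requiring ψ(0) = ψ(w) = 0 quantises k = nπ/w, hence E_n = ℏ²k²/2m = n²π²ℏ²/(2mw²).
E_1 = 1² × π² / (2 × 0.5 × 4.35²) = 0.5216.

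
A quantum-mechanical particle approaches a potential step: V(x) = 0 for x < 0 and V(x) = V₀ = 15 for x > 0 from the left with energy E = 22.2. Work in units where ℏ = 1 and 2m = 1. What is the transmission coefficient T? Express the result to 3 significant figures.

T = 0.925

The wavenumbers are k₁ = √(2mE)/ℏ = 4.712 on the left and k₂ = √(2m(E − V₀))/ℏ = 2.683 on the right.
Continuity of ψ and ψ′ at the step yields the reflection amplitude r = (k₁ − k₂)/(k₁ + k₂) = 0.2743; thus R = |r|² = 0.07524, T = 0.9248.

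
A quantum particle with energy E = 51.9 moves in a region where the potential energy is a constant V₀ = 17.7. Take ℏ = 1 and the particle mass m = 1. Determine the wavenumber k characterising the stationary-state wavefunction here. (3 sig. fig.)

With E > V₀ the solution is oscillatory, ψ ∝ e^{±ikx} with k = √(2m(E − V₀))/ℏ.
k = √(2 × 1 × 34.2) = 8.270.

k = 8.27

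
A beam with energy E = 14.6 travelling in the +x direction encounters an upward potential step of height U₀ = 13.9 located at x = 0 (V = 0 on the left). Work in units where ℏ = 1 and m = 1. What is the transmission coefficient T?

The wavenumbers are k₁ = √(2mE)/ℏ = 5.404 on the left and k₂ = √(2m(E − U₀))/ℏ = 1.183 on the right.
Matching ψ and ψ′ at x = 0 gives r = (k₁ − k₂)/(k₁ + k₂), so R = r² = 0.4105 and T = 1 − R = 0.5895.

T = 0.589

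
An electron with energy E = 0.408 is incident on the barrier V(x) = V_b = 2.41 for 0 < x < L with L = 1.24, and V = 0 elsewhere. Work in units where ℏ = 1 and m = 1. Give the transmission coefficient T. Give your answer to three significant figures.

Since E < V_b the interior solution is evanescent with decay constant κ = √(2m(V_b − E))/ℏ = 2.001.
κL = 2.481, sinh(κL) = 5.936.
Matching ψ, ψ′ at both faces gives T = [1 + V_b² sinh²(κL) / (4E(V_b − E))]⁻¹ = 1/63.64 = 0.0157.

T = 0.0157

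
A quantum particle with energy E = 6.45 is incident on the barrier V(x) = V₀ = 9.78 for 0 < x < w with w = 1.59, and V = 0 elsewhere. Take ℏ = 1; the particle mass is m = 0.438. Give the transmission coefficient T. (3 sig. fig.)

Since E < V₀ the interior solution is evanescent with decay constant κ = √(2m(V₀ − E))/ℏ = 1.708.
κw = 2.716, sinh(κw) = 7.524.
The exact tunnelling result is T⁻¹ = 1 + V₀² sinh²(κw) / [4E(V₀ − E)] = 64.03, so T = 0.0156.

T = 0.0156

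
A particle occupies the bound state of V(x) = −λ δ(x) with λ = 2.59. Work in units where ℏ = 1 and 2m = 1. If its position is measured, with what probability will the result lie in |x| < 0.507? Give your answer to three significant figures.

The normalised bound state is ψ = √κ e^{−κ|x|} with κ = mλ/ℏ² = 1.295.
P(|x| < d) = ∫_{−d}^{d} κ e^{−2κ|x|} dx = 1 − e^{−2κd} = 1 − e^{−1.313} = 0.7310.

P = 0.731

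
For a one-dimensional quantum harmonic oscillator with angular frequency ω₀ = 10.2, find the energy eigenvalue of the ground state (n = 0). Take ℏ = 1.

Using E_n = (n + ½)ℏω₀: E_0 = 0.5 × 10.2 = 5.100.

E = 5.10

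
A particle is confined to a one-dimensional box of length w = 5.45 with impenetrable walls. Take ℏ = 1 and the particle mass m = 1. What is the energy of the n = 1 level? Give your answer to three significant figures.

Requiring ψ(0) = ψ(w) = 0 quantises k = nπ/w, hence E_n = ℏ²k²/2m = n²π²ℏ²/(2mw²).
E_1 = 1² × π² / (2 × 1 × 5.45²) = 0.1661.

E = 0.166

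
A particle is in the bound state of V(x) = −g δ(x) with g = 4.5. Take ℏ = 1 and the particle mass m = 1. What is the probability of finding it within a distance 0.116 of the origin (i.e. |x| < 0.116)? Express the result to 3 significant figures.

P = 0.648

The normalised bound state is ψ = √κ e^{−κ|x|} with κ = mg/ℏ² = 4.500.
P(|x| < d) = ∫_{−d}^{d} κ e^{−2κ|x|} dx = 1 − e^{−2κd} = 1 − e^{−1.044} = 0.6480.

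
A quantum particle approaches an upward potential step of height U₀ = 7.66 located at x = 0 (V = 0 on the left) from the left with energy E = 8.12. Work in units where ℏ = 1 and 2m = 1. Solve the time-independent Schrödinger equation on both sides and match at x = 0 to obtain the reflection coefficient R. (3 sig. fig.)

The wavenumbers are k₁ = √(2mE)/ℏ = 2.850 on the left and k₂ = √(2m(E − U₀))/ℏ = 0.6782 on the right.
Continuity of ψ and ψ′ at the step yields the reflection amplitude r = (k₁ − k₂)/(k₁ + k₂) = 0.6155; thus R = |r|² = 0.3788, T = 0.6212.

R = 0.379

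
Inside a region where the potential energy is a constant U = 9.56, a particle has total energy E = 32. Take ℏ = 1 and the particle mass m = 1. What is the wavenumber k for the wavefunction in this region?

With E > U the solution is oscillatory, ψ ∝ e^{±ikx} with k = √(2m(E − U))/ℏ.
k = √(2 × 1 × 22.44) = 6.699.

k = 6.70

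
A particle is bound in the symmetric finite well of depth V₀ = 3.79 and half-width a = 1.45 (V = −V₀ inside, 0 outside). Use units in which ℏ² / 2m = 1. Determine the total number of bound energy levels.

N = 2

Define the well-strength parameter z₀ = (a/ℏ)√(2mV₀) = 1.45 × √(2·0.5·3.79) = 2.823.
A new bound state (alternating even/odd) appears each time z₀ passes a multiple of π/2, so N = ⌊2z₀/π⌋ + 1 = ⌊1.797⌋ + 1 = 2.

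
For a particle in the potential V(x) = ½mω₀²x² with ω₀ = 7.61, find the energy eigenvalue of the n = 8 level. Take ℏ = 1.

The oscillator eigenvalues are E_n = ℏω₀(n + ½), so E_8 = 7.61 × 8.5 = 64.69.

E = 64.7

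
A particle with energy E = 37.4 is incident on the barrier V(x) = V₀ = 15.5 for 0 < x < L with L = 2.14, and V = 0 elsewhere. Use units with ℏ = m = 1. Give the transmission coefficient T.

E > V₀: inside the barrier k₂ = √(2m(E − V₀))/ℏ = 6.618, k₂L = 14.16.
Matching at both interfaces gives T⁻¹ = 1 + V₀² sin²(k₂L) / [4E(E − V₀)] = 1.073, hence T = 0.932.

T = 0.932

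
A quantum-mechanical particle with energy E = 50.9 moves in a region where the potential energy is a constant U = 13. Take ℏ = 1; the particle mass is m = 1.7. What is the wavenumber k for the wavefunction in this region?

k = 11.4

With E > U the solution is oscillatory, ψ ∝ e^{±ikx} with k = √(2m(E − U))/ℏ.
k = √(2 × 1.7 × 37.9) = 11.35.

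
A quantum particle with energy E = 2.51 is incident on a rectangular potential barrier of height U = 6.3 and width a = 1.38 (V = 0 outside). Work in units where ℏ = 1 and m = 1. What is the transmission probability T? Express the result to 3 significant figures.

T = 0.00192

Since E < U the interior solution is evanescent with decay constant κ = √(2m(U − E))/ℏ = 2.753.
κa = 3.799, sinh(κa) = 22.33.
Matching ψ, ψ′ at both faces gives T = [1 + U² sinh²(κa) / (4E(U − E))]⁻¹ = 1/520.9 = 0.00192.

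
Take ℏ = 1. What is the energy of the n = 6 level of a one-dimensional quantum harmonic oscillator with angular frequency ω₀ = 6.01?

E = 39.1

Using E_n = (n + ½)ℏω₀: E_6 = 6.5 × 6.01 = 39.07.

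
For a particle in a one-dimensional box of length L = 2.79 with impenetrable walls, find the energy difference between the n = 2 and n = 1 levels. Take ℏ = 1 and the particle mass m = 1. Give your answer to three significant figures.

E_n = n²π²ℏ²/(2mL²), so ΔE = (2² − 1²) π²ℏ²/(2mL²).
ΔE = 3 × π² / (2 × 1 × 2.79²) = 1.902.

ΔE = 1.90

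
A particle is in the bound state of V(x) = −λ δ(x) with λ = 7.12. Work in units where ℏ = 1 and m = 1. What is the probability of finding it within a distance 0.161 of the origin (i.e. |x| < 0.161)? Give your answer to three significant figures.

P = 0.899

The normalised bound state is ψ = √κ e^{−κ|x|} with κ = mλ/ℏ² = 7.120.
P(|x| < d) = ∫_{−d}^{d} κ e^{−2κ|x|} dx = 1 − e^{−2κd} = 1 − e^{−2.293} = 0.8990.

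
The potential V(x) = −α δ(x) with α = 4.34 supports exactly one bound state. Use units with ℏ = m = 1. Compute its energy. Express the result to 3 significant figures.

The bound state is ψ(x) = √κ e^{−κ|x|}. The derivative jump ψ'(0⁺) − ψ'(0⁻) = −(2mα/ℏ²)ψ(0) fixes κ = mα/ℏ² = 4.340.
Then E = −ℏ²κ²/(2m) = −mα²/(2ℏ²) = -9.418.

E = -9.42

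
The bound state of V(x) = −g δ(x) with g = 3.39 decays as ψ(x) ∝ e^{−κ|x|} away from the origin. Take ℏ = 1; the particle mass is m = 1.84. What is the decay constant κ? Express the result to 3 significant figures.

Integrate −(ℏ²/2m)ψ'' − gδ(x)ψ = Eψ from −ε to +ε: the ψ'' term gives ψ'(0⁺) − ψ'(0⁻) and the δ term gives −(2mg/ℏ²)ψ(0).
With ψ ∝ e^{−κ|x|} this yields −2κ = −2mg/ℏ², so κ = mg/ℏ² = 6.238.

κ = 6.24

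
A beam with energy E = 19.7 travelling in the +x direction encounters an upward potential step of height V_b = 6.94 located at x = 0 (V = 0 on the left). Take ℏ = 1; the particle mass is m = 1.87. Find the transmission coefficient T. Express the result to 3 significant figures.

T = 0.988

On each side the TISE gives plane waves with k = √(2m(E − V))/ℏ: k₁ = √(2·1.87·19.7) = 8.584, k₂ = √(2·1.87·12.76) = 6.908.
Continuity of ψ and ψ′ at the step yields the reflection amplitude r = (k₁ − k₂)/(k₁ + k₂) = 0.1082; thus R = |r|² = 0.01170, T = 0.9883.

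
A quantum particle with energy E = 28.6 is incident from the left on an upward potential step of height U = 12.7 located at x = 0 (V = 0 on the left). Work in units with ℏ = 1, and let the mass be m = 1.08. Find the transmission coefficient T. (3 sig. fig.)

The wavenumbers are k₁ = √(2mE)/ℏ = 7.860 on the left and k₂ = √(2m(E − U))/ℏ = 5.860 on the right.
Matching ψ and ψ′ at x = 0 gives r = (k₁ − k₂)/(k₁ + k₂), so R = r² = 0.02124 and T = 1 − R = 0.9788.

T = 0.979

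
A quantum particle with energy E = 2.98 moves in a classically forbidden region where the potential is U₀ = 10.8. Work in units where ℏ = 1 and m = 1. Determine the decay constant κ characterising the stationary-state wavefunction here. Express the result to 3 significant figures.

κ = 3.95

Since E < U₀ the TISE in this region is ψ'' = κ²ψ with κ = √(2m(U₀ − E))/ℏ.
κ = √(2 × 1 × 7.82) = 3.955.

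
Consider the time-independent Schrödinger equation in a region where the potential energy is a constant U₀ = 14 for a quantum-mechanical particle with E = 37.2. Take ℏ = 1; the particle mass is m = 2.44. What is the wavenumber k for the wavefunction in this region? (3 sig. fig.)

With E > U₀ the solution is oscillatory, ψ ∝ e^{±ikx} with k = √(2m(E − U₀))/ℏ.
k = √(2 × 2.44 × 23.2) = 10.64.

k = 10.6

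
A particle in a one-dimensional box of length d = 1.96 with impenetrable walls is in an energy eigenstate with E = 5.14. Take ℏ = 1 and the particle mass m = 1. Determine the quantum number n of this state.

n = 2

For an infinite well E_n = n²π²ℏ²/(2md²), so n = (d/πℏ)√(2mE).
n = (1.96/π) × √(2 × 1 × 5.14) = 2.000 → n = 2.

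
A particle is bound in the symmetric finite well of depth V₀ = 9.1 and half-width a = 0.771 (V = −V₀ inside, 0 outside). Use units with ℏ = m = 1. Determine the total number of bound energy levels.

The dimensionless depth is z₀ = a√(2mV₀)/ℏ = 0.771 × √(18.20) = 3.289.
The even/odd transcendental equations gain one root per π/2 in z₀, giving N = 1 + ⌊2z₀/π⌋ = 1 + ⌊2.094⌋ = 3.

N = 3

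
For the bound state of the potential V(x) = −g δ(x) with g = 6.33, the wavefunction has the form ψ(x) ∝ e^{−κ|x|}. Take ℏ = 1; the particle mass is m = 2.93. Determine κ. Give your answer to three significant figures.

Integrate −(ℏ²/2m)ψ'' − gδ(x)ψ = Eψ from −ε to +ε: the ψ'' term gives ψ'(0⁺) − ψ'(0⁻) and the δ term gives −(2mg/ℏ²)ψ(0).
With ψ ∝ e^{−κ|x|} this yields −2κ = −2mg/ℏ², so κ = mg/ℏ² = 18.55.

κ = 18.5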